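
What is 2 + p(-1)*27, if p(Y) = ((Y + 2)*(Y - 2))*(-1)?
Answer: 83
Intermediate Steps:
p(Y) = -(-2 + Y)*(2 + Y) (p(Y) = ((2 + Y)*(-2 + Y))*(-1) = ((-2 + Y)*(2 + Y))*(-1) = -(-2 + Y)*(2 + Y))
2 + p(-1)*27 = 2 + (4 - 1*(-1)**2)*27 = 2 + (4 - 1*1)*27 = 2 + (4 - 1)*27 = 2 + 3*27 = 2 + 81 = 83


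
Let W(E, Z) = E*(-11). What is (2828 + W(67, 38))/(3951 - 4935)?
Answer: -17/8 ≈ -2.1250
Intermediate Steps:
W(E, Z) = -11*E
(2828 + W(67, 38))/(3951 - 4935) = (2828 - 11*67)/(3951 - 4935) = (2828 - 737)/(-984) = 2091*(-1/984) = -17/8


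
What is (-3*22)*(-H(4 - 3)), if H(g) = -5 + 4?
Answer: -66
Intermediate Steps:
H(g) = -1
(-3*22)*(-H(4 - 3)) = (-3*22)*(-1*(-1)) = -66*1 = -66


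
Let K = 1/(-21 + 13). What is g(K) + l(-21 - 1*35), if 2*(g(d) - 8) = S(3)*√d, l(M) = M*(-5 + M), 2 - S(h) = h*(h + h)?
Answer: 3424 - 2*I*√2 ≈ 3424.0 - 2.8284*I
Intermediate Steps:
S(h) = 2 - 2*h² (S(h) = 2 - h*(h + h) = 2 - h*2*h = 2 - 2*h²)
K = -⅛ (K = 1/(-8) = -⅛ ≈ -0.12500)
g(d) = 8 - 8*√d (g(d) = 8 + ((2 - 2*3²)*√d)/2 = 8 + ((2 - 2*9)*√d)/2 = 8 + ((2 - 18)*√d)/2 = 8 + (-16*√d)/2 = 8 - 8*√d)
g(K) + l(-21 - 1*35) = (8 - 2*I*√2) + (-21 - 1*35)*(-5 + (-21 - 1*35)) = (8 - 2*I*√2) + (-21 - 35)*(-5 + (-21 - 35)) = (8 - 2*I*√2) - 56*(-5 - 56) = (8 - 2*I*√2) - 56*(-61) = (8 - 2*I*√2) + 3416 = 3424 - 2*I*√2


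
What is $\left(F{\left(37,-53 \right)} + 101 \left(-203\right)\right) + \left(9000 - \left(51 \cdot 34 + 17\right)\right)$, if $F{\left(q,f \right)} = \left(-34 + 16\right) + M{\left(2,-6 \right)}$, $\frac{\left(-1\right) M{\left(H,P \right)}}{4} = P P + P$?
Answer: $-13392$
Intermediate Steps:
$M{\left(H,P \right)} = - 4 P - 4 P^{2}$ ($M{\left(H,P \right)} = - 4 \left(P P + P\right) = - 4 \left(P^{2} + P\right) = - 4 \left(P + P^{2}\right) = - 4 P - 4 P^{2}$)
$F{\left(q,f \right)} = -138$ ($F{\left(q,f \right)} = \left(-34 + 16\right) - - 24 \left(1 - 6\right) = -18 - \left(-24\right) \left(-5\right) = -18 - 120 = -138$)
$\left(F{\left(37,-53 \right)} + 101 \left(-203\right)\right) + \left(9000 - \left(51 \cdot 34 + 17\right)\right) = \left(-138 + 101 \left(-203\right)\right) + \left(9000 - \left(51 \cdot 34 + 17\right)\right) = \left(-138 - 20503\right) + \left(9000 - \left(1734 + 17\right)\right) = -20641 + \left(9000 - 1751\right) = -20641 + 7249 = -13392$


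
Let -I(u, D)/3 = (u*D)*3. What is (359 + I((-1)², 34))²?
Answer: 2809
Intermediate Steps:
I(u, D) = -9*D*u (I(u, D) = -3*u*D*3 = -3*D*u*3 = -9*D*u)
(359 + I((-1)², 34))² = (359 - 9*34*(-1)²)² = (359 - 9*34*1)² = (359 - 306)² = 53² = 2809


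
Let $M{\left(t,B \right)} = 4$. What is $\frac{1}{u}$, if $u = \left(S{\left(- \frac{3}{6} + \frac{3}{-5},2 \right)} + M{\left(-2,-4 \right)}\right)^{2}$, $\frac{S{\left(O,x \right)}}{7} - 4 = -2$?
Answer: $\frac{1}{324} \approx 0.0030864$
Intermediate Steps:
$S{\left(O,x \right)} = 14$ ($S{\left(O,x \right)} = 28 + 7 \left(-2\right) = 28 - 14 = 14$)
$u = 324$ ($u = \left(14 + 4\right)^{2} = 18^{2} = 324$)
$\frac{1}{u} = \frac{1}{324}$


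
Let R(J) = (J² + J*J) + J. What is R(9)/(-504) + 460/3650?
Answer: -4359/20440 ≈ -0.21326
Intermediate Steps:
R(J) = J + 2*J² (R(J) = (J² + J²) + J = 2*J² + J = J + 2*J²)
R(9)/(-504) + 460/3650 = (9*(1 + 2*9))/(-504) + 460/3650 = (9*(1 + 18))*(-1/504) + 460*(1/3650) = (9*19)*(-1/504) + 46/365 = 171*(-1/504) + 46/365 = -19/56 + 46/365 = -4359/20440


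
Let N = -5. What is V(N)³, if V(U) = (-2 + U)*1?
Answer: -343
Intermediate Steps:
V(U) = -2 + U
V(N)³ = (-2 - 5)³ = (-7)³ = -343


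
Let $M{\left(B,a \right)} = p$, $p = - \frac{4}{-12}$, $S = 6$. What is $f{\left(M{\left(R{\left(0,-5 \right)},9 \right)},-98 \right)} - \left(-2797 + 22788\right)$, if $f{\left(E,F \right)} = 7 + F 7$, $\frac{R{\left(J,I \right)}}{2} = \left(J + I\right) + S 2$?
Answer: $-20670$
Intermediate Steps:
$R{\left(J,I \right)} = 24 + 2 I + 2 J$ ($R{\left(J,I \right)} = 2 \left(\left(J + I\right) + 6 \cdot 2\right) = 2 \left(\left(I + J\right) + 12\right) = 2 \left(12 + I + J\right) = 24 + 2 I + 2 J$)
$p = \frac{1}{3}$ ($p = \left(-4\right) \left(- \frac{1}{12}\right) = \frac{1}{3} \approx 0.33333$)
$M{\left(B,a \right)} = \frac{1}{3}$
$f{\left(E,F \right)} = 7 + 7 F$
$f{\left(M{\left(R{\left(0,-5 \right)},9 \right)},-98 \right)} - \left(-2797 + 22788\right) = \left(7 + 7 \left(-98\right)\right) - \left(-2797 + 22788\right) = \left(7 - 686\right) - 19991 = -679 - 19991 = -20670$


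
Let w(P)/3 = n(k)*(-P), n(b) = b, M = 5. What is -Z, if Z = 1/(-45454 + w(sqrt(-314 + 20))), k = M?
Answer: 22727/1033066133 - 105*I*sqrt(6)/2066132266 ≈ 2.2e-5 - 1.2448e-7*I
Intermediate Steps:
k = 5
w(P) = -15*P (w(P) = 3*(5*(-P)) = 3*(-5*P) = -15*P)
Z = 1/(-45454 - 105*I*sqrt(6)) (Z = 1/(-45454 - 15*sqrt(-314 + 20)) = 1/(-45454 - 105*I*sqrt(6)) ≈ -2.2e-5 + 1.245e-7*I)
-Z = -I/(-45454*I + 105*sqrt(6))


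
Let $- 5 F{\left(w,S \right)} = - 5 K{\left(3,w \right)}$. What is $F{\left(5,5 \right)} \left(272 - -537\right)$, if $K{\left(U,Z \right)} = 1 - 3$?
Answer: $-1618$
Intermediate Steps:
$K{\left(U,Z \right)} = -2$ ($K{\left(U,Z \right)} = 1 - 3 = -2$)
$F{\left(w,S \right)} = -2$ ($F{\left(w,S \right)} = - \frac{\left(-5\right) \left(-2\right)}{5} = \left(- \frac{1}{5}\right) 10 = -2$)
$F{\left(5,5 \right)} \left(272 - -537\right) = - 2 \left(272 - -537\right) = - 2 \left(272 + 537\right) = \left(-2\right) 809 = -1618$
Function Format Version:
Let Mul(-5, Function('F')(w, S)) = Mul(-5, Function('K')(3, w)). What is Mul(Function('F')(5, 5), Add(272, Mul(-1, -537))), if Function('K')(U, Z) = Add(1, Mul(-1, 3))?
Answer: -1618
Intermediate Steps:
Function('K')(U, Z) = -2 (Function('K')(U, Z) = Add(1, -3) = -2)
Function('F')(w, S) = -2 (Function('F')(w, S) = Mul(Rational(-1, 5), Mul(-5, -2)) = Mul(Rational(-1, 5), 10) = -2)
Mul(Function('F')(5, 5), Add(272, Mul(-1, -537))) = Mul(-2, Add(272, Mul(-1, -537))) = Mul(-2, Add(272, 537)) = Mul(-2, 809) = -1618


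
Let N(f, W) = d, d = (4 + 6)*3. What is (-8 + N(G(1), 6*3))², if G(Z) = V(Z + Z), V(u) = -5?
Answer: 484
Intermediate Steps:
G(Z) = -5
d = 30 (d = 10*3 = 30)
N(f, W) = 30
(-8 + N(G(1), 6*3))² = (-8 + 30)² = 22² = 484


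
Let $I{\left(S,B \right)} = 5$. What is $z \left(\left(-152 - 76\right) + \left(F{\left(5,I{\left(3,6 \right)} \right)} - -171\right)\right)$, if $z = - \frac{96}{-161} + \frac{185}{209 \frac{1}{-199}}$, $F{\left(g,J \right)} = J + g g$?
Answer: $\frac{159493077}{33649} \approx 4739.9$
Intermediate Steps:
$F{\left(g,J \right)} = J + g^{2}$
$z = - \frac{5907151}{33649}$ ($z = \left(-96\right) \left(- \frac{1}{161}\right) + \frac{185}{209 \left(- \frac{1}{199}\right)} = \frac{96}{161} + \frac{185}{- \frac{209}{199}} = \frac{96}{161} + 185 \left(- \frac{199}{209}\right) = \frac{96}{161} - \frac{36815}{209} = - \frac{5907151}{33649} \approx -175.55$)
$z \left(\left(-152 - 76\right) + \left(F{\left(5,I{\left(3,6 \right)} \right)} - -171\right)\right) = - \frac{5907151 \left(\left(-152 - 76\right) + \left(\left(5 + 5^{2}\right) - -171\right)\right)}{33649} = - \frac{5907151 \left(\left(-152 - 76\right) + \left(\left(5 + 25\right) + 171\right)\right)}{33649} = - \frac{5907151 \left(-228 + \left(30 + 171\right)\right)}{33649} = - \frac{5907151 \left(-228 + 201\right)}{33649} = \left(- \frac{5907151}{33649}\right) \left(-27\right) = \frac{159493077}{33649}$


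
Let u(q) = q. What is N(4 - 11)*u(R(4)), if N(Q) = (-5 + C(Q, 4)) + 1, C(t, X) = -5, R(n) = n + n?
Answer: -72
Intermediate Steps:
R(n) = 2*n
N(Q) = -9 (N(Q) = (-5 - 5) + 1 = -10 + 1 = -9)
N(4 - 11)*u(R(4)) = -18*4 = -9*8 = -72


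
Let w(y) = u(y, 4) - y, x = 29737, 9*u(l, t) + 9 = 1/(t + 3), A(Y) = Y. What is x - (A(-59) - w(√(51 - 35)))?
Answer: 1876834/63 ≈ 29791.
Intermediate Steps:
u(l, t) = -1 + 1/(9*(3 + t)) (u(l, t) = -1 + 1/(9*(t + 3)) = -1 + 1/(9*(3 + t)))
w(y) = -62/63 - y (w(y) = (-26/9 - 1*4)/(3 + 4) - y = (-26/9 - 4)/7 - y = (⅐)*(-62/9) - y = -62/63 - y)
x - (A(-59) - w(√(51 - 35))) = 29737 - (-59 - (-62/63 - √(51 - 35))) = 29737 - (-59 - (-62/63 - √16)) = 29737 - (-59 - (-62/63 - 1*4)) = 29737 - (-59 - (-62/63 - 4)) = 29737 - (-59 - 1*(-314/63)) = 29737 - (-59 + 314/63) = 29737 - 1*(-3403/63) = 29737 + 3403/63 = 1876834/63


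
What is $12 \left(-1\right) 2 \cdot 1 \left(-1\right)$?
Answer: $24$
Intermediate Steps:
$12 \left(-1\right) 2 \cdot 1 \left(-1\right) = 12 \left(\left(-2\right) 1\right) \left(-1\right) = 12 \left(-2\right) \left(-1\right) = \left(-24\right) \left(-1\right) = 24$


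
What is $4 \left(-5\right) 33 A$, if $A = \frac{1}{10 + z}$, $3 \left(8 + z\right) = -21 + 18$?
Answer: $-660$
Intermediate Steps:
$z = -9$ ($z = -8 + \frac{-21 + 18}{3} = -8 + \frac{1}{3} \left(-3\right) = -8 - 1 = -9$)
$A = 1$ ($A = \frac{1}{10 - 9} = 1^{-1} = 1$)
$4 \left(-5\right) 33 A = 4 \left(-5\right) 33 \cdot 1 = \left(-20\right) 33 \cdot 1 = \left(-660\right) 1 = -660$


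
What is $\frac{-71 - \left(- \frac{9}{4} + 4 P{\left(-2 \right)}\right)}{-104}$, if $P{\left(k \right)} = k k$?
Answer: $\frac{339}{416} \approx 0.8149$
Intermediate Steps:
$P{\left(k \right)} = k^{2}$
$\frac{-71 - \left(- \frac{9}{4} + 4 P{\left(-2 \right)}\right)}{-104} = \frac{-71 + \left(\left(\frac{2}{2} + \frac{5}{4}\right) - 4 \left(-2\right)^{2}\right)}{-104} = \left(-71 + \left(\left(2 \cdot \frac{1}{2} + 5 \cdot \frac{1}{4}\right) - 16\right)\right) \left(- \frac{1}{104}\right) = \left(-71 + \left(\left(1 + \frac{5}{4}\right) - 16\right)\right) \left(- \frac{1}{104}\right) = \left(-71 + \left(\frac{9}{4} - 16\right)\right) \left(- \frac{1}{104}\right) = \left(-71 - \frac{55}{4}\right) \left(- \frac{1}{104}\right) = \left(- \frac{339}{4}\right) \left(- \frac{1}{104}\right) = \frac{339}{416}$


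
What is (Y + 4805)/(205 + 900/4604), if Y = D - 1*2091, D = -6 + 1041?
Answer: 4315099/236180 ≈ 18.270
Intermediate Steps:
D = 1035
Y = -1056 (Y = 1035 - 1*2091 = 1035 - 2091 = -1056)
(Y + 4805)/(205 + 900/4604) = (-1056 + 4805)/(205 + 900/4604) = 3749/(205 + 900*(1/4604)) = 3749/(205 + 225/1151) = 3749/(236180/1151) = 3749*(1151/236180) = 4315099/236180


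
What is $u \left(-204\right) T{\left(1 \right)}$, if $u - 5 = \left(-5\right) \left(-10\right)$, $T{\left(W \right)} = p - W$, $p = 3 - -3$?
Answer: $-56100$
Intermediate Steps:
$p = 6$ ($p = 3 + 3 = 6$)
$T{\left(W \right)} = 6 - W$
$u = 55$ ($u = 5 - -50 = 5 + 50 = 55$)
$u \left(-204\right) T{\left(1 \right)} = 55 \left(-204\right) \left(6 - 1\right) = - 11220 \left(6 - 1\right) = \left(-11220\right) 5 = -56100$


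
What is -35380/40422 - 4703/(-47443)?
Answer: -744214337/958870473 ≈ -0.77614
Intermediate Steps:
-35380/40422 - 4703/(-47443) = -35380*1/40422 - 4703*(-1/47443) = -17690/20211 + 4703/47443 = -744214337/958870473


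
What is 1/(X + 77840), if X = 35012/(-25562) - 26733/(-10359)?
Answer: 44132793/3435350050393 ≈ 1.2847e-5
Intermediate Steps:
X = 53443273/44132793 (X = 35012*(-1/25562) - 26733*(-1/10359) = -17506/12781 + 8911/3453 = 53443273/44132793 ≈ 1.2110)
1/(X + 77840) = 1/(53443273/44132793 + 77840) = 1/(3435350050393/44132793) = 44132793/3435350050393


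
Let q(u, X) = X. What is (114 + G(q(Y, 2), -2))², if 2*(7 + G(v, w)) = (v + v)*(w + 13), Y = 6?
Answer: 16641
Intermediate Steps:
G(v, w) = -7 + v*(13 + w) (G(v, w) = -7 + ((v + v)*(w + 13))/2 = -7 + ((2*v)*(13 + w))/2 = -7 + (2*v*(13 + w))/2 = -7 + v*(13 + w))
(114 + G(q(Y, 2), -2))² = (114 + (-7 + 13*2 + 2*(-2)))² = (114 + (-7 + 26 - 4))² = (114 + 15)² = 129² = 16641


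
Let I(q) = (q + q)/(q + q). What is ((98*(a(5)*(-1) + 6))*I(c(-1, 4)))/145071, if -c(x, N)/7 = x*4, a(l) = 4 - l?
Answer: 686/145071 ≈ 0.0047287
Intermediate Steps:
c(x, N) = -28*x (c(x, N) = -7*x*4 = -28*x)
I(q) = 1 (I(q) = (2*q)/((2*q)) = (2*q)*(1/(2*q)) = 1)
((98*(a(5)*(-1) + 6))*I(c(-1, 4)))/145071 = ((98*((4 - 1*5)*(-1) + 6))*1)/145071 = ((98*((4 - 5)*(-1) + 6))*1)*(1/145071) = ((98*(-1*(-1) + 6))*1)*(1/145071) = ((98*(1 + 6))*1)*(1/145071) = ((98*7)*1)*(1/145071) = (686*1)*(1/145071) = 686*(1/145071) = 686/145071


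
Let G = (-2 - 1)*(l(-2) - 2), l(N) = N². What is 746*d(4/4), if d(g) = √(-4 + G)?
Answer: 746*I*√10 ≈ 2359.1*I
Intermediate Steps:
G = -6 (G = (-2 - 1)*((-2)² - 2) = -3*(4 - 2) = -3*2 = -6)
d(g) = I*√10 (d(g) = √(-4 - 6) = √(-10) = I*√10)
746*d(4/4) = 746*(I*√10) = 746*I*√10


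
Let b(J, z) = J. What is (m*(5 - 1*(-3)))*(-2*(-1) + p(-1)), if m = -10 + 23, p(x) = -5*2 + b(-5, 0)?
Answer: -1352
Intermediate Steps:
p(x) = -15 (p(x) = -5*2 - 5 = -10 - 5 = -15)
m = 13
(m*(5 - 1*(-3)))*(-2*(-1) + p(-1)) = (13*(5 - 1*(-3)))*(-2*(-1) - 15) = (13*(5 + 3))*(2 - 15) = (13*8)*(-13) = 104*(-13) = -1352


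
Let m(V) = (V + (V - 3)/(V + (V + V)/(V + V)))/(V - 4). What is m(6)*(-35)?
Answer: -225/2 ≈ -112.50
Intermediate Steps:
m(V) = (V + (-3 + V)/(1 + V))/(-4 + V) (m(V) = (V + (-3 + V)/(V + (2*V)/((2*V))))/(-4 + V) = (V + (-3 + V)/(V + (2*V)*(1/(2*V))))/(-4 + V) = (V + (-3 + V)/(V + 1))/(-4 + V) = (V + (-3 + V)/(1 + V))/(-4 + V))
m(6)*(-35) = ((3 - 1*6**2 - 2*6)/(4 - 1*6**2 + 3*6))*(-35) = ((3 - 1*36 - 12)/(4 - 1*36 + 18))*(-35) = ((3 - 36 - 12)/(4 - 36 + 18))*(-35) = (-45/(-14))*(-35) = -1/14*(-45)*(-35) = (45/14)*(-35) = -225/2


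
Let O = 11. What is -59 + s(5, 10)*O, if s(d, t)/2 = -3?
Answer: -125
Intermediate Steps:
s(d, t) = -6 (s(d, t) = 2*(-3) = -6)
-59 + s(5, 10)*O = -59 - 6*11 = -59 - 66 = -125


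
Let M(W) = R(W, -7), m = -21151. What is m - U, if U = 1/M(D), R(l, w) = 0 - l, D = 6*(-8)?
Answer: -1015249/48 ≈ -21151.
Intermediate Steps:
D = -48
R(l, w) = -l
M(W) = -W
U = 1/48 (U = 1/(-1*(-48)) = 1/48 ≈ 0.020833)
m - U = -21151 - 1*1/48 = -21151 - 1/48 = -1015249/48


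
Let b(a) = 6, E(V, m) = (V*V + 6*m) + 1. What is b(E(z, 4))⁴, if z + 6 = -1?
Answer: 1296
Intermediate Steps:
z = -7 (z = -6 - 1 = -7)
E(V, m) = 1 + V² + 6*m (E(V, m) = (V² + 6*m) + 1 = 1 + V² + 6*m)
b(E(z, 4))⁴ = 6⁴ = 1296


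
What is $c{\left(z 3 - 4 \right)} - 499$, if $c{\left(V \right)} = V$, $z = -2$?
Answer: $-509$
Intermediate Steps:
$c{\left(z 3 - 4 \right)} - 499 = \left(\left(-2\right) 3 - 4\right) - 499 = \left(-6 - 4\right) - 499 = -10 - 499 = -509$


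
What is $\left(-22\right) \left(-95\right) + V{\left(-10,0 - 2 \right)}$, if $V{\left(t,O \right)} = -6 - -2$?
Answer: $2086$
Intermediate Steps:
$V{\left(t,O \right)} = -4$ ($V{\left(t,O \right)} = -6 + 2 = -4$)
$\left(-22\right) \left(-95\right) + V{\left(-10,0 - 2 \right)} = \left(-22\right) \left(-95\right) - 4 = 2090 - 4 = 2086$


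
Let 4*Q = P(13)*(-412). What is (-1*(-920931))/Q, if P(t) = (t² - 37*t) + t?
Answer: 920931/30797 ≈ 29.903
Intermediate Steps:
P(t) = t² - 36*t
Q = 30797 (Q = ((13*(-36 + 13))*(-412))/4 = ((13*(-23))*(-412))/4 = (-299*(-412))/4 = (¼)*123188 = 30797)
(-1*(-920931))/Q = -1*(-920931)/30797 = 920931*(1/30797) = 920931/30797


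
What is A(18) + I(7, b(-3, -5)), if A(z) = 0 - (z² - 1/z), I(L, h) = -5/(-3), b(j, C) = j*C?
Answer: -5801/18 ≈ -322.28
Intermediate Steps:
b(j, C) = C*j
I(L, h) = 5/3 (I(L, h) = -5*(-⅓) = 5/3)
A(z) = 1/z - z² (A(z) = 0 + (1/z - z²) = 1/z - z²)
A(18) + I(7, b(-3, -5)) = (1 - 1*18³)/18 + 5/3 = (1 - 1*5832)/18 + 5/3 = (1 - 5832)/18 + 5/3 = (1/18)*(-5831) + 5/3 = -5831/18 + 5/3 = -5801/18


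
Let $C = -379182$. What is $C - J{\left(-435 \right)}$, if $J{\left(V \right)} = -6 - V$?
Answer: $-379611$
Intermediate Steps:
$C - J{\left(-435 \right)} = -379182 - \left(-6 - -435\right) = -379182 - \left(-6 + 435\right) = -379182 - 429 = -379611$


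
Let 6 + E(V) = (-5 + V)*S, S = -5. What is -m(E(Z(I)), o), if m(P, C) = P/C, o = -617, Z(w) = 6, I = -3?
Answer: -11/617 ≈ -0.017828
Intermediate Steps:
E(V) = 19 - 5*V (E(V) = -6 + (-5 + V)*(-5) = -6 + (25 - 5*V) = 19 - 5*V)
-m(E(Z(I)), o) = -(19 - 5*6)/(-617) = -(19 - 30)*(-1)/617 = -(-11)*(-1)/617 = -1*11/617 = -11/617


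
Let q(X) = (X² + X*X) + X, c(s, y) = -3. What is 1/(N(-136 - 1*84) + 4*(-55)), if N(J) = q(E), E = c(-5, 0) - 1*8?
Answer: 1/11 ≈ 0.090909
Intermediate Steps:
E = -11 (E = -3 - 1*8 = -3 - 8 = -11)
q(X) = X + 2*X² (q(X) = (X² + X²) + X = 2*X² + X = X + 2*X²)
N(J) = 231 (N(J) = -11*(1 + 2*(-11)) = -11*(1 - 22) = -11*(-21) = 231)
1/(N(-136 - 1*84) + 4*(-55)) = 1/(231 + 4*(-55)) = 1/(231 - 220) = 1/11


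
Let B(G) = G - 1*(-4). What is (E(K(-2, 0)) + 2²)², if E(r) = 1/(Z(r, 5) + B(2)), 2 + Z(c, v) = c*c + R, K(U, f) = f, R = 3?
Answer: 841/49 ≈ 17.163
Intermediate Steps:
B(G) = 4 + G (B(G) = G + 4 = 4 + G)
Z(c, v) = 1 + c² (Z(c, v) = -2 + (c*c + 3) = -2 + (c² + 3) = -2 + (3 + c²) = 1 + c²)
E(r) = 1/(7 + r²) (E(r) = 1/((1 + r²) + (4 + 2)) = 1/((1 + r²) + 6) = 1/(7 + r²))
(E(K(-2, 0)) + 2²)² = (1/(7 + 0²) + 2²)² = (1/(7 + 0) + 4)² = (1/7 + 4)² = (⅐ + 4)² = (29/7)² = 841/49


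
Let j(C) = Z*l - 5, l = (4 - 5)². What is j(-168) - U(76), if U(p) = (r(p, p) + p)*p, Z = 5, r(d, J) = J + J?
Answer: -17328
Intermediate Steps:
l = 1 (l = (-1)² = 1)
r(d, J) = 2*J
j(C) = 0 (j(C) = 5*1 - 5 = 5 - 5 = 0)
U(p) = 3*p² (U(p) = (2*p + p)*p = (3*p)*p = 3*p²)
j(-168) - U(76) = 0 - 3*76² = 0 - 3*5776 = 0 - 1*17328 = 0 - 17328 = -17328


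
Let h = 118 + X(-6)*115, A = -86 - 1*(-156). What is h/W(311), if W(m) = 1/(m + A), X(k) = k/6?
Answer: 1143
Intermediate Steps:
X(k) = k/6 (X(k) = k*(1/6) = k/6)
A = 70 (A = -86 + 156 = 70)
h = 3 (h = 118 + ((1/6)*(-6))*115 = 118 - 1*115 = 118 - 115 = 3)
W(m) = 1/(70 + m) (W(m) = 1/(m + 70) = 1/(70 + m))
h/W(311) = 3/(1/(70 + 311)) = 3/(1/381) = 3*381 = 1143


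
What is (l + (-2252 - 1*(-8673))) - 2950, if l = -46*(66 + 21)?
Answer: -531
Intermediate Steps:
l = -4002 (l = -46*87 = -4002)
(l + (-2252 - 1*(-8673))) - 2950 = (-4002 + (-2252 - 1*(-8673))) - 2950 = (-4002 + (-2252 + 8673)) - 2950 = (-4002 + 6421) - 2950 = 2419 - 2950 = -531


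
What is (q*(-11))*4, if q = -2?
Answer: 88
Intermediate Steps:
(q*(-11))*4 = -2*(-11)*4 = 22*4 = 88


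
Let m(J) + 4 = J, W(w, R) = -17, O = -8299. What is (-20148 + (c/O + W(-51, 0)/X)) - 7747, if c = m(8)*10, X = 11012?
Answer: -2549285243823/91388588 ≈ -27895.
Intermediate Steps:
m(J) = -4 + J
c = 40 (c = (-4 + 8)*10 = 4*10 = 40)
(-20148 + (c/O + W(-51, 0)/X)) - 7747 = (-20148 + (40/(-8299) - 17/11012)) - 7747 = (-20148 + (40*(-1/8299) - 17*1/11012)) - 7747 = (-20148 + (-40/8299 - 17/11012)) - 7747 = (-20148 - 581563/91388588) - 7747 = -1841297852587/91388588 - 7747 = -2549285243823/91388588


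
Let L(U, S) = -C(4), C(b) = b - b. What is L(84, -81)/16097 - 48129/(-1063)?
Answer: 48129/1063 ≈ 45.277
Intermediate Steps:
C(b) = 0
L(U, S) = 0 (L(U, S) = -1*0 = 0)
L(84, -81)/16097 - 48129/(-1063) = 0/16097 - 48129/(-1063) = 0*(1/16097) - 48129*(-1/1063) = 0 + 48129/1063 = 48129/1063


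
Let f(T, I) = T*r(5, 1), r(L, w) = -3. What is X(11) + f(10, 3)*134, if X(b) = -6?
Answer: -4026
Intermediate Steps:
f(T, I) = -3*T (f(T, I) = T*(-3) = -3*T)
X(11) + f(10, 3)*134 = -6 - 3*10*134 = -6 - 30*134 = -6 - 4020 = -4026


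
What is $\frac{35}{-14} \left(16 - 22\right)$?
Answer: $15$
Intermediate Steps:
$\frac{35}{-14} \left(16 - 22\right) = 35 \left(- \frac{1}{14}\right) \left(-6\right) = \left(- \frac{5}{2}\right) \left(-6\right) = 15$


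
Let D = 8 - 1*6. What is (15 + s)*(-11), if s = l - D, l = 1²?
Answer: -154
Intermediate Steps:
l = 1
D = 2 (D = 8 - 6 = 2)
s = -1 (s = 1 - 1*2 = 1 - 2 = -1)
(15 + s)*(-11) = (15 - 1)*(-11) = 14*(-11) = -154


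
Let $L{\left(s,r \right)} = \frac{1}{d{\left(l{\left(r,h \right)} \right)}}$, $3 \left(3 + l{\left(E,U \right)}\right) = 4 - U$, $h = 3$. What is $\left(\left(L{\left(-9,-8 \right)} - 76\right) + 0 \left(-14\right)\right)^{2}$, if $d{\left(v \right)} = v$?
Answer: $\frac{373321}{64} \approx 5833.1$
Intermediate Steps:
$l{\left(E,U \right)} = - \frac{5}{3} - \frac{U}{3}$ ($l{\left(E,U \right)} = -3 + \frac{4 - U}{3} = -3 - \left(- \frac{4}{3} + \frac{U}{3}\right) = - \frac{5}{3} - \frac{U}{3}$)
$L{\left(s,r \right)} = - \frac{3}{8}$ ($L{\left(s,r \right)} = \frac{1}{- \frac{5}{3} - 1} = \frac{1}{- \frac{8}{3}} = - \frac{3}{8}$)
$\left(\left(L{\left(-9,-8 \right)} - 76\right) + 0 \left(-14\right)\right)^{2} = \left(\left(- \frac{3}{8} - 76\right) + 0 \left(-14\right)\right)^{2} = \left(- \frac{611}{8} + 0\right)^{2} = \left(- \frac{611}{8}\right)^{2} = \frac{373321}{64}$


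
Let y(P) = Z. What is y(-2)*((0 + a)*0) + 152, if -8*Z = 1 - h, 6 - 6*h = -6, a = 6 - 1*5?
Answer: 152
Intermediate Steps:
a = 1 (a = 6 - 5 = 1)
h = 2 (h = 1 - ⅙*(-6) = 1 + 1 = 2)
Z = ⅛ (Z = -(1 - 1*2)/8 = -(1 - 2)/8 = -⅛*(-1) = ⅛ ≈ 0.12500)
y(P) = ⅛
y(-2)*((0 + a)*0) + 152 = ((0 + 1)*0)/8 + 152 = (1*0)/8 + 152 = (⅛)*0 + 152 = 0 + 152 = 152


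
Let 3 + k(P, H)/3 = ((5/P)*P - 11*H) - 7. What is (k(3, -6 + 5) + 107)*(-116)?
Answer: -14500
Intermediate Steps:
k(P, H) = -15 - 33*H (k(P, H) = -9 + 3*(((5/P)*P - 11*H) - 7) = -9 + 3*((5 - 11*H) - 7) = -9 + 3*(-2 - 11*H) = -9 + (-6 - 33*H) = -15 - 33*H)
(k(3, -6 + 5) + 107)*(-116) = ((-15 - 33*(-6 + 5)) + 107)*(-116) = ((-15 - 33*(-1)) + 107)*(-116) = ((-15 + 33) + 107)*(-116) = (18 + 107)*(-116) = 125*(-116) = -14500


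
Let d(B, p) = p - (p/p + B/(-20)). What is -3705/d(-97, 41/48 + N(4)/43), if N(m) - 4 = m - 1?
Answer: 38235600/49877 ≈ 766.60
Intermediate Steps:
N(m) = 3 + m (N(m) = 4 + (m - 1) = 4 + (-1 + m) = 3 + m)
d(B, p) = -1 + p + B/20 (d(B, p) = p - (1 + B*(-1/20)) = p - (1 - B/20) = p + (-1 + B/20) = -1 + p + B/20)
-3705/d(-97, 41/48 + N(4)/43) = -3705/(-1 + (41/48 + (3 + 4)/43) + (1/20)*(-97)) = -3705/(-1 + (41*(1/48) + 7*(1/43)) - 97/20) = -3705/(-1 + (41/48 + 7/43) - 97/20) = -3705/(-1 + 2099/2064 - 97/20) = -3705/(-49877/10320) = -3705*(-10320/49877) = 38235600/49877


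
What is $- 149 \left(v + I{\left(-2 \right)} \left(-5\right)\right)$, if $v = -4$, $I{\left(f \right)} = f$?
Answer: $-894$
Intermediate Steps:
$- 149 \left(v + I{\left(-2 \right)} \left(-5\right)\right) = - 149 \left(-4 - -10\right) = - 149 \left(-4 + 10\right) = \left(-149\right) 6 = -894$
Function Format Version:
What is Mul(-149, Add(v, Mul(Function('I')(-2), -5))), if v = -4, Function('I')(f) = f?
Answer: -894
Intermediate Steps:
Mul(-149, Add(v, Mul(Function('I')(-2), -5))) = Mul(-149, Add(-4, Mul(-2, -5))) = Mul(-149, Add(-4, 10)) = Mul(-149, 6) = -894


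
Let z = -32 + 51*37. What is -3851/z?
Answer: -3851/1855 ≈ -2.0760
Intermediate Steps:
z = 1855 (z = -32 + 1887 = 1855)
-3851/z = -3851/1855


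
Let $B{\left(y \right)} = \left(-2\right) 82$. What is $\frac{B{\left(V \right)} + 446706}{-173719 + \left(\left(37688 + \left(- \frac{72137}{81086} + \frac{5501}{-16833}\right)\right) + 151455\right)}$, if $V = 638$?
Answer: $\frac{609494391533796}{21050875584305} \approx 28.953$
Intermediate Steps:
$B{\left(y \right)} = -164$
$\frac{B{\left(V \right)} + 446706}{-173719 + \left(\left(37688 + \left(- \frac{72137}{81086} + \frac{5501}{-16833}\right)\right) + 151455\right)} = \frac{-164 + 446706}{-173719 + \left(\left(37688 + \left(- \frac{72137}{81086} + \frac{5501}{-16833}\right)\right) + 151455\right)} = \frac{446542}{-173719 + \left(\left(37688 + \left(\left(-72137\right) \frac{1}{81086} + 5501 \left(- \frac{1}{16833}\right)\right)\right) + 151455\right)} = \frac{446542}{-173719 + \left(\left(37688 - \frac{1660336207}{1364920638}\right) + 151455\right)} = \frac{446542}{-173719 + \left(\frac{51439468668737}{1364920638} + 151455\right)} = \frac{446542}{-173719 + \frac{258163523897027}{1364920638}} = \frac{446542}{\frac{21050875584305}{1364920638}} = 446542 \cdot \frac{1364920638}{21050875584305} = \frac{609494391533796}{21050875584305}$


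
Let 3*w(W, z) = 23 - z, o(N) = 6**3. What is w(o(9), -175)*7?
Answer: 462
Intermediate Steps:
o(N) = 216
w(W, z) = 23/3 - z/3 (w(W, z) = (23 - z)/3 = 23/3 - z/3)
w(o(9), -175)*7 = (23/3 - 1/3*(-175))*7 = (23/3 + 175/3)*7 = 66*7 = 462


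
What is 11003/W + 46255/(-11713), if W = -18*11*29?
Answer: -394474349/67256046 ≈ -5.8653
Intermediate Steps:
W = -5742 (W = -198*29 = -5742)
11003/W + 46255/(-11713) = 11003/(-5742) + 46255/(-11713) = 11003*(-1/5742) + 46255*(-1/11713) = -11003/5742 - 46255/11713 = -394474349/67256046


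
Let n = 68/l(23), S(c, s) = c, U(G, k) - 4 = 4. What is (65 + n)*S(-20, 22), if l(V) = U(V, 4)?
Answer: -1470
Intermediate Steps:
U(G, k) = 8 (U(G, k) = 4 + 4 = 8)
l(V) = 8
n = 17/2 (n = 68/8 = 68*(⅛) = 17/2 ≈ 8.5000)
(65 + n)*S(-20, 22) = (65 + 17/2)*(-20) = (147/2)*(-20) = -1470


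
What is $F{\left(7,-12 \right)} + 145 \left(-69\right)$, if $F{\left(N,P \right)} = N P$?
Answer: $-10089$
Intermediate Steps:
$F{\left(7,-12 \right)} + 145 \left(-69\right) = 7 \left(-12\right) + 145 \left(-69\right) = -84 - 10005 = -10089$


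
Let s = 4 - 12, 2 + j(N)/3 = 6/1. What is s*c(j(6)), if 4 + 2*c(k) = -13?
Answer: 68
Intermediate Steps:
j(N) = 12 (j(N) = -6 + 3*(6/1) = -6 + 3*(6*1) = -6 + 3*6 = -6 + 18 = 12)
c(k) = -17/2 (c(k) = -2 + (½)*(-13) = -2 - 13/2 = -17/2)
s = -8
s*c(j(6)) = -8*(-17/2) = 68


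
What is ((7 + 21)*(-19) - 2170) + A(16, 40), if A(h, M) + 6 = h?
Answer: -2692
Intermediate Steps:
A(h, M) = -6 + h
((7 + 21)*(-19) - 2170) + A(16, 40) = ((7 + 21)*(-19) - 2170) + (-6 + 16) = (28*(-19) - 2170) + 10 = (-532 - 2170) + 10 = -2702 + 10 = -2692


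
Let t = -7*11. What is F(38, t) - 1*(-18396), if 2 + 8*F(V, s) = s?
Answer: 147089/8 ≈ 18386.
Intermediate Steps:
t = -77
F(V, s) = -1/4 + s/8
F(38, t) - 1*(-18396) = (-1/4 + (1/8)*(-77)) - 1*(-18396) = (-1/4 - 77/8) + 18396 = -79/8 + 18396 = 147089/8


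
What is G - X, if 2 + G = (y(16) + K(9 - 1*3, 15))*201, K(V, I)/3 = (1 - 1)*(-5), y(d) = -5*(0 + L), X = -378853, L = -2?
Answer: 380861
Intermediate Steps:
y(d) = 10 (y(d) = -5*(0 - 2) = -5*(-2) = 10)
K(V, I) = 0 (K(V, I) = 3*((1 - 1)*(-5)) = 3*(0*(-5)) = 3*0 = 0)
G = 2008 (G = -2 + (10 + 0)*201 = -2 + 10*201 = -2 + 2010 = 2008)
G - X = 2008 - 1*(-378853) = 2008 + 378853 = 380861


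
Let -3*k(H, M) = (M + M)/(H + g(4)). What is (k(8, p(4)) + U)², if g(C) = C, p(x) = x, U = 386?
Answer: 12054784/81 ≈ 1.4882e+5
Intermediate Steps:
k(H, M) = -2*M/(3*(4 + H)) (k(H, M) = -(M + M)/(3*(H + 4)) = -2*M/(3*(4 + H)))
(k(8, p(4)) + U)² = (-2*4/(12 + 3*8) + 386)² = (-2*4/(12 + 24) + 386)² = (-2*4/36 + 386)² = (-2*4*1/36 + 386)² = (-2/9 + 386)² = (3472/9)² = 12054784/81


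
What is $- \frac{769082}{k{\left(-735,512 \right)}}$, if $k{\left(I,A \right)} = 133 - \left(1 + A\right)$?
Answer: $\frac{20239}{10} \approx 2023.9$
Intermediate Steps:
$k{\left(I,A \right)} = 132 - A$ ($k{\left(I,A \right)} = 133 - \left(1 + A\right) = 132 - A$)
$- \frac{769082}{k{\left(-735,512 \right)}} = - \frac{769082}{132 - 512} = - \frac{769082}{-380} = \left(-769082\right) \left(- \frac{1}{380}\right) = \frac{20239}{10}$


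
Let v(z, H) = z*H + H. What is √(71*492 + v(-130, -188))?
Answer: 12*√411 ≈ 243.28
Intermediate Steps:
v(z, H) = H + H*z (v(z, H) = H*z + H = H + H*z)
√(71*492 + v(-130, -188)) = √(71*492 - 188*(1 - 130)) = √(34932 - 188*(-129)) = √(34932 + 24252) = √59184 = 12*√411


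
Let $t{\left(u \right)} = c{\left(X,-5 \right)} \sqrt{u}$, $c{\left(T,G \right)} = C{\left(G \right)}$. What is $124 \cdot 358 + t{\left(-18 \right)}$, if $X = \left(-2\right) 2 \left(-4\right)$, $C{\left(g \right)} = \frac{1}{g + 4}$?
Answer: $44392 - 3 i \sqrt{2} \approx 44392.0 - 4.2426 i$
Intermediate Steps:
$C{\left(g \right)} = \frac{1}{4 + g}$
$X = 16$ ($X = \left(-4\right) \left(-4\right) = 16$)
$c{\left(T,G \right)} = \frac{1}{4 + G}$
$t{\left(u \right)} = - \sqrt{u}$ ($t{\left(u \right)} = \frac{\sqrt{u}}{4 - 5} = \frac{\sqrt{u}}{-1} = - \sqrt{u}$)
$124 \cdot 358 + t{\left(-18 \right)} = 124 \cdot 358 - \sqrt{-18} = 44392 - 3 i \sqrt{2}$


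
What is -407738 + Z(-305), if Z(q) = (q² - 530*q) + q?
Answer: -153368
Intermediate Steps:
Z(q) = q² - 529*q
-407738 + Z(-305) = -407738 - 305*(-529 - 305) = -407738 - 305*(-834) = -407738 + 254370 = -153368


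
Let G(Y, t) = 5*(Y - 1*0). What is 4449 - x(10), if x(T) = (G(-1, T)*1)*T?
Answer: 4499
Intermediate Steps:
G(Y, t) = 5*Y (G(Y, t) = 5*(Y + 0) = 5*Y)
x(T) = -5*T (x(T) = ((5*(-1))*1)*T = (-5*1)*T = -5*T)
4449 - x(10) = 4449 - (-5)*10 = 4449 - 1*(-50) = 4449 + 50 = 4499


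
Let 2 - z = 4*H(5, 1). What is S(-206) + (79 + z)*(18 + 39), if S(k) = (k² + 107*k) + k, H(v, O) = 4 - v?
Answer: 25033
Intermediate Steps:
S(k) = k² + 108*k
z = 6 (z = 2 - 4*(4 - 1*5) = 2 - 4*(4 - 5) = 2 - 4*(-1) = 2 - 1*(-4) = 2 + 4 = 6)
S(-206) + (79 + z)*(18 + 39) = -206*(108 - 206) + (79 + 6)*(18 + 39) = -206*(-98) + 85*57 = 20188 + 4845 = 25033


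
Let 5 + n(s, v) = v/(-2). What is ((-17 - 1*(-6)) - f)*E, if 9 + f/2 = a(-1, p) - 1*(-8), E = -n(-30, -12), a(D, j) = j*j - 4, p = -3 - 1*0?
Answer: 19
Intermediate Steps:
p = -3 (p = -3 + 0 = -3)
a(D, j) = -4 + j² (a(D, j) = j² - 4 = -4 + j²)
n(s, v) = -5 - v/2 (n(s, v) = -5 + v/(-2) = -5 + v*(-½) = -5 - v/2)
E = -1 (E = -(-5 - ½*(-12)) = -(-5 + 6) = -1*1 = -1)
f = 8 (f = -18 + 2*((-4 + (-3)²) - 1*(-8)) = -18 + 2*((-4 + 9) + 8) = -18 + 2*(5 + 8) = -18 + 2*13 = -18 + 26 = 8)
((-17 - 1*(-6)) - f)*E = ((-17 - 1*(-6)) - 1*8)*(-1) = ((-17 + 6) - 8)*(-1) = (-11 - 8)*(-1) = -19*(-1) = 19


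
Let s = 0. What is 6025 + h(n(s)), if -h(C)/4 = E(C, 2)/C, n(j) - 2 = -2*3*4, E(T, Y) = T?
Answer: 6021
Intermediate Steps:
n(j) = -22 (n(j) = 2 - 2*3*4 = 2 - 6*4 = 2 - 24 = -22)
h(C) = -4 (h(C) = -4*C/C = -4*1 = -4)
6025 + h(n(s)) = 6025 - 4 = 6021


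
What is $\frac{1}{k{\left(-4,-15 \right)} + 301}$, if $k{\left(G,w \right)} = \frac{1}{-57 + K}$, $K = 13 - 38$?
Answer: $\frac{82}{24681} \approx 0.0033224$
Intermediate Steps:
$K = -25$
$k{\left(G,w \right)} = - \frac{1}{82}$ ($k{\left(G,w \right)} = \frac{1}{-57 - 25} = \frac{1}{-82} = - \frac{1}{82}$)
$\frac{1}{k{\left(-4,-15 \right)} + 301} = \frac{1}{- \frac{1}{82} + 301} = \frac{1}{\frac{24681}{82}} = \frac{82}{24681}$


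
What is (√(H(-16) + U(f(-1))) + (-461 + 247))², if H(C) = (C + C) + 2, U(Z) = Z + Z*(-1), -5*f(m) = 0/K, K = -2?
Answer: (214 - I*√30)² ≈ 45766.0 - 2344.3*I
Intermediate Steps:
f(m) = 0 (f(m) = -0/(-2) = -0*(-1)/2 = -⅕*0 = 0)
U(Z) = 0 (U(Z) = Z - Z = 0)
H(C) = 2 + 2*C (H(C) = 2*C + 2 = 2 + 2*C)
(√(H(-16) + U(f(-1))) + (-461 + 247))² = (√((2 + 2*(-16)) + 0) + (-461 + 247))² = (√((2 - 32) + 0) - 214)² = (√(-30 + 0) - 214)² = (√(-30) - 214)² = (I*√30 - 214)² = (-214 + I*√30)²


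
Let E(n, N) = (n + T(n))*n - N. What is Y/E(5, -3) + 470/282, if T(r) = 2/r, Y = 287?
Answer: 337/30 ≈ 11.233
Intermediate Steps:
E(n, N) = -N + n*(n + 2/n) (E(n, N) = (n + 2/n)*n - N = n*(n + 2/n) - N = -N + n*(n + 2/n))
Y/E(5, -3) + 470/282 = 287/(2 + 5² - 1*(-3)) + 470/282 = 287/(2 + 25 + 3) + 470*(1/282) = 287/30 + 5/3 = 337/30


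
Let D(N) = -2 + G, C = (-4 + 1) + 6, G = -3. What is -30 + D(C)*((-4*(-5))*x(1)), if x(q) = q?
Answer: -130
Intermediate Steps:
C = 3 (C = -3 + 6 = 3)
D(N) = -5 (D(N) = -2 - 3 = -5)
-30 + D(C)*((-4*(-5))*x(1)) = -30 - 5*(-4*(-5)) = -30 - 100 = -130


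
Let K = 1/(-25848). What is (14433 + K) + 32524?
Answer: 1213744535/25848 ≈ 46957.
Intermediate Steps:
K = -1/25848 ≈ -3.8688e-5
(14433 + K) + 32524 = (14433 - 1/25848) + 32524 = 373064183/25848 + 32524 = 1213744535/25848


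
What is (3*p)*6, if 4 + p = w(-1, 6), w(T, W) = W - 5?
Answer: -54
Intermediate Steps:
w(T, W) = -5 + W
p = -3 (p = -4 + (-5 + 6) = -4 + 1 = -3)
(3*p)*6 = (3*(-3))*6 = -9*6 = -54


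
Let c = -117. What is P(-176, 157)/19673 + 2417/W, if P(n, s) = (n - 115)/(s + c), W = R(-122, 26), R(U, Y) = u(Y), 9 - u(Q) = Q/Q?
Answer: 118873957/393460 ≈ 302.12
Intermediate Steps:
u(Q) = 8 (u(Q) = 9 - Q/Q = 9 - 1*1 = 9 - 1 = 8)
R(U, Y) = 8
W = 8
P(n, s) = (-115 + n)/(-117 + s) (P(n, s) = (n - 115)/(s - 117) = (-115 + n)/(-117 + s))
P(-176, 157)/19673 + 2417/W = ((-115 - 176)/(-117 + 157))/19673 + 2417/8 = (-291/40)*(1/19673) + 2417*(⅛) = ((1/40)*(-291))*(1/19673) + 2417/8 = -291/40*1/19673 + 2417/8 = -291/786920 + 2417/8 = 118873957/393460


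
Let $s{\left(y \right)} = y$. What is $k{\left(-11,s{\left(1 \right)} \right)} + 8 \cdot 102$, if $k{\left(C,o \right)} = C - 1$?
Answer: $804$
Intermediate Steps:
$k{\left(C,o \right)} = -1 + C$
$k{\left(-11,s{\left(1 \right)} \right)} + 8 \cdot 102 = \left(-1 - 11\right) + 8 \cdot 102 = -12 + 816 = 804$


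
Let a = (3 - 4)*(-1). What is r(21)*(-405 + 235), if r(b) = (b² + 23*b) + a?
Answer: -157250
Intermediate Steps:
a = 1 (a = -1*(-1) = 1)
r(b) = 1 + b² + 23*b (r(b) = (b² + 23*b) + 1 = 1 + b² + 23*b)
r(21)*(-405 + 235) = (1 + 21² + 23*21)*(-405 + 235) = (1 + 441 + 483)*(-170) = 925*(-170) = -157250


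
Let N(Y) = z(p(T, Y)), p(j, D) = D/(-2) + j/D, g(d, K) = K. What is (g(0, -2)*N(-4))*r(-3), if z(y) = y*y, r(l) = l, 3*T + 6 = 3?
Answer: 243/8 ≈ 30.375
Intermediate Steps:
T = -1 (T = -2 + (⅓)*3 = -2 + 1 = -1)
p(j, D) = -D/2 + j/D (p(j, D) = D*(-½) + j/D = -D/2 + j/D)
z(y) = y²
N(Y) = (-1/Y - Y/2)² (N(Y) = (-Y/2 - 1/Y)² = (-1/Y - Y/2)²)
(g(0, -2)*N(-4))*r(-3) = -(2 + (-4)²)²/(2*(-4)²)*(-3) = -(2 + 16)²/(2*16)*(-3) = -18²/(2*16)*(-3) = -324/(2*16)*(-3) = -2*81/16*(-3) = -81/8*(-3) = 243/8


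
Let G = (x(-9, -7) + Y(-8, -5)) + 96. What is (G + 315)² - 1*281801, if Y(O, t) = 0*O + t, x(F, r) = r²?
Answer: -74776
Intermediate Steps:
Y(O, t) = t (Y(O, t) = 0 + t = t)
G = 140 (G = ((-7)² - 5) + 96 = (49 - 5) + 96 = 44 + 96 = 140)
(G + 315)² - 1*281801 = (140 + 315)² - 1*281801 = 455² - 281801 = 207025 - 281801 = -74776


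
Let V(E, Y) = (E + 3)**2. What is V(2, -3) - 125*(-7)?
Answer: 900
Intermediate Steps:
V(E, Y) = (3 + E)**2
V(2, -3) - 125*(-7) = (3 + 2)**2 - 125*(-7) = 5**2 - 25*(-35) = 25 + 875 = 900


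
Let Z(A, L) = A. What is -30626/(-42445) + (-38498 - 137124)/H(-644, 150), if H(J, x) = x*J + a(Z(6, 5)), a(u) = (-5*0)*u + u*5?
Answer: 1041182861/409891365 ≈ 2.5401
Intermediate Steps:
a(u) = 5*u (a(u) = 0*u + 5*u = 0 + 5*u = 5*u)
H(J, x) = 30 + J*x (H(J, x) = x*J + 5*6 = J*x + 30 = 30 + J*x)
-30626/(-42445) + (-38498 - 137124)/H(-644, 150) = -30626/(-42445) + (-38498 - 137124)/(30 - 644*150) = -30626*(-1/42445) - 175622/(30 - 96600) = 30626/42445 - 175622/(-96570) = 30626/42445 - 175622*(-1/96570) = 30626/42445 + 87811/48285 = 1041182861/409891365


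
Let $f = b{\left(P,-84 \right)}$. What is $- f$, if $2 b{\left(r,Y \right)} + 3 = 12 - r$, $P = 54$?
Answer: $\frac{45}{2} \approx 22.5$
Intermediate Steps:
$b{\left(r,Y \right)} = \frac{9}{2} - \frac{r}{2}$ ($b{\left(r,Y \right)} = - \frac{3}{2} + \frac{12 - r}{2} = - \frac{3}{2} - \left(-6 + \frac{r}{2}\right) = \frac{9}{2} - \frac{r}{2}$)
$f = - \frac{45}{2}$ ($f = \frac{9}{2} - 27 = - \frac{45}{2} \approx -22.5$)
$- f = \left(-1\right) \left(- \frac{45}{2}\right) = \frac{45}{2}$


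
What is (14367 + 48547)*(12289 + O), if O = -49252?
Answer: -2325490182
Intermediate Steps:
(14367 + 48547)*(12289 + O) = (14367 + 48547)*(12289 - 49252) = 62914*(-36963) = -2325490182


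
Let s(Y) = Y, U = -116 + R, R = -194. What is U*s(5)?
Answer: -1550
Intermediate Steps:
U = -310 (U = -116 - 194 = -310)
U*s(5) = -310*5 = -1550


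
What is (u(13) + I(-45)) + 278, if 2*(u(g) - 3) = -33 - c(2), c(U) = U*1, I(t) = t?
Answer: 437/2 ≈ 218.50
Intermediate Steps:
c(U) = U
u(g) = -29/2 (u(g) = 3 + (-33 - 1*2)/2 = 3 + (-33 - 2)/2 = 3 + (1/2)*(-35) = 3 - 35/2 = -29/2)
(u(13) + I(-45)) + 278 = (-29/2 - 45) + 278 = -119/2 + 278 = 437/2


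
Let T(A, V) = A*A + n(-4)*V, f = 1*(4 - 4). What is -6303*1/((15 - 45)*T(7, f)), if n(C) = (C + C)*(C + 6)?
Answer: 2101/490 ≈ 4.2878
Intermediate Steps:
f = 0 (f = 1*0 = 0)
n(C) = 2*C*(6 + C) (n(C) = (2*C)*(6 + C) = 2*C*(6 + C))
T(A, V) = A**2 - 16*V (T(A, V) = A*A + (2*(-4)*(6 - 4))*V = A**2 + (2*(-4)*2)*V = A**2 - 16*V)
-6303*1/((15 - 45)*T(7, f)) = -6303*1/((15 - 45)*(7**2 - 16*0)) = -6303*(-1/(30*(49 + 0))) = -6303/((-30*49)) = -6303/(-1470) = -6303*(-1/1470) = 2101/490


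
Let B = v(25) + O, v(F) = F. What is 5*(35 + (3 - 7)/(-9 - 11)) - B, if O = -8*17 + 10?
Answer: 277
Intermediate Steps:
O = -126 (O = -136 + 10 = -126)
B = -101 (B = 25 - 126 = -101)
5*(35 + (3 - 7)/(-9 - 11)) - B = 5*(35 + (3 - 7)/(-9 - 11)) - 1*(-101) = 5*(35 - 4/(-20)) + 101 = 5*(35 - 4*(-1/20)) + 101 = 5*(35 + 1/5) + 101 = 5*(176/5) + 101 = 176 + 101 = 277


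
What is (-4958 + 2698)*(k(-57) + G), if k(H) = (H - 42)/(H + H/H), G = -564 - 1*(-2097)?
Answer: -48560055/14 ≈ -3.4686e+6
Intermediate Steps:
G = 1533 (G = -564 + 2097 = 1533)
k(H) = (-42 + H)/(1 + H) (k(H) = (-42 + H)/(H + 1) = (-42 + H)/(1 + H))
(-4958 + 2698)*(k(-57) + G) = (-4958 + 2698)*((-42 - 57)/(1 - 57) + 1533) = -2260*(-99/(-56) + 1533) = -2260*(-1/56*(-99) + 1533) = -2260*(99/56 + 1533) = -2260*85947/56 = -48560055/14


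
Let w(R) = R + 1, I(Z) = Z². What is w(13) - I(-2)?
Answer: 10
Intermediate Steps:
w(R) = 1 + R
w(13) - I(-2) = (1 + 13) - 1*(-2)² = 14 - 1*4 = 14 - 4 = 10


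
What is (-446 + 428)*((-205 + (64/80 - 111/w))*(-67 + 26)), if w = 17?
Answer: -13219056/85 ≈ -1.5552e+5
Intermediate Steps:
(-446 + 428)*((-205 + (64/80 - 111/w))*(-67 + 26)) = (-446 + 428)*((-205 + (64/80 - 111/17))*(-67 + 26)) = -18*(-205 + (64*(1/80) - 111*1/17))*(-41) = -18*(-205 + (⅘ - 111/17))*(-41) = -18*(-205 - 487/85)*(-41) = -(-322416)*(-41)/85 = -18*734392/85 = -13219056/85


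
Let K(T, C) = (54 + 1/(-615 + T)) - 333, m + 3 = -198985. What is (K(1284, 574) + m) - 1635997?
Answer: -1227791615/669 ≈ -1.8353e+6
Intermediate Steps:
m = -198988 (m = -3 - 198985 = -198988)
K(T, C) = -279 + 1/(-615 + T)
(K(1284, 574) + m) - 1635997 = ((171586 - 279*1284)/(-615 + 1284) - 198988) - 1635997 = ((171586 - 358236)/669 - 198988) - 1635997 = ((1/669)*(-186650) - 198988) - 1635997 = (-186650/669 - 198988) - 1635997 = -133309622/669 - 1635997 = -1227791615/669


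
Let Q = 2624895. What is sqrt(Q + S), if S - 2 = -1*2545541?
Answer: 2*sqrt(19839) ≈ 281.70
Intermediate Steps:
S = -2545539 (S = 2 - 1*2545541 = 2 - 2545541 = -2545539)
sqrt(Q + S) = sqrt(2624895 - 2545539) = sqrt(79356) = 2*sqrt(19839)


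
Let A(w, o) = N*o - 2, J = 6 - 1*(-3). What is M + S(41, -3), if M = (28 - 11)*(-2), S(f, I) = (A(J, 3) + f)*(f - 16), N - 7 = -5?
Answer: 1091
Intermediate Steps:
N = 2 (N = 7 - 5 = 2)
J = 9 (J = 6 + 3 = 9)
A(w, o) = -2 + 2*o (A(w, o) = 2*o - 2 = -2 + 2*o)
S(f, I) = (-16 + f)*(4 + f) (S(f, I) = ((-2 + 2*3) + f)*(f - 16) = ((-2 + 6) + f)*(-16 + f) = (4 + f)*(-16 + f) = (-16 + f)*(4 + f))
M = -34 (M = 17*(-2) = -34)
M + S(41, -3) = -34 + (-64 + 41**2 - 12*41) = -34 + (-64 + 1681 - 492) = -34 + 1125 = 1091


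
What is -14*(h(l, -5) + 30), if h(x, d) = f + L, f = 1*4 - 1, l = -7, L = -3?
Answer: -420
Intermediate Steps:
f = 3 (f = 4 - 1 = 3)
h(x, d) = 0 (h(x, d) = 3 - 3 = 0)
-14*(h(l, -5) + 30) = -14*(0 + 30) = -14*30 = -420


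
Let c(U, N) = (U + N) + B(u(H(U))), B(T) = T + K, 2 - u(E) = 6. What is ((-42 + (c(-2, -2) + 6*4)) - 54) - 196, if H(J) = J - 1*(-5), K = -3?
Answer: -279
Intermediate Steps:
H(J) = 5 + J (H(J) = J + 5 = 5 + J)
u(E) = -4 (u(E) = 2 - 1*6 = 2 - 6 = -4)
B(T) = -3 + T (B(T) = T - 3 = -3 + T)
c(U, N) = -7 + N + U (c(U, N) = (U + N) + (-3 - 4) = (N + U) - 7 = -7 + N + U)
((-42 + (c(-2, -2) + 6*4)) - 54) - 196 = ((-42 + ((-7 - 2 - 2) + 6*4)) - 54) - 196 = ((-42 + (-11 + 24)) - 54) - 196 = ((-42 + 13) - 54) - 196 = (-29 - 54) - 196 = -83 - 196 = -279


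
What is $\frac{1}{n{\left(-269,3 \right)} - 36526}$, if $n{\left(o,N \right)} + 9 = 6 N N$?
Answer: $- \frac{1}{36481} \approx -2.7412 \cdot 10^{-5}$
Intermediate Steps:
$n{\left(o,N \right)} = -9 + 6 N^{2}$ ($n{\left(o,N \right)} = -9 + 6 N N = -9 + 6 N^{2}$)
$\frac{1}{n{\left(-269,3 \right)} - 36526} = \frac{1}{\left(-9 + 6 \cdot 3^{2}\right) - 36526} = \frac{1}{\left(-9 + 6 \cdot 9\right) - 36526} = \frac{1}{\left(-9 + 54\right) - 36526} = \frac{1}{45 - 36526} = \frac{1}{-36481} = - \frac{1}{36481}$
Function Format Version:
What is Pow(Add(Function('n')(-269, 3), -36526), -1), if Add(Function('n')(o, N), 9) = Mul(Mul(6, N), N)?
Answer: Rational(-1, 36481) ≈ -2.7412e-5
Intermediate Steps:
Function('n')(o, N) = Add(-9, Mul(6, Pow(N, 2))) (Function('n')(o, N) = Add(-9, Mul(Mul(6, N), N)) = Add(-9, Mul(6, Pow(N, 2))))
Pow(Add(Function('n')(-269, 3), -36526), -1) = Pow(Add(Add(-9, Mul(6, Pow(3, 2))), -36526), -1) = Pow(Add(Add(-9, Mul(6, 9)), -36526), -1) = Pow(Add(Add(-9, 54), -36526), -1) = Pow(Add(45, -36526), -1) = Pow(-36481, -1) = Rational(-1, 36481)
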